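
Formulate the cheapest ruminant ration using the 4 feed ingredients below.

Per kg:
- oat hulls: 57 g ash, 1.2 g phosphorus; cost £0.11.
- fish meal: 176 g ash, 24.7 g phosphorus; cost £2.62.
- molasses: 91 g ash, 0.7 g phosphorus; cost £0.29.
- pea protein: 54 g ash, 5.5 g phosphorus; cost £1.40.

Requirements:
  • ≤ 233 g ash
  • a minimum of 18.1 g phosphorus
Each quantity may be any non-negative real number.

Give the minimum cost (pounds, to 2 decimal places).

£1.88

Treat it as an LP. Let x1 = kg of oat hulls, x2 = kg of fish meal, x3 = kg of molasses, x4 = kg of pea protein.
Minimise 0.11x1 + 2.62x2 + 0.29x3 + 1.4x4 s.t.:
  57x1 + 176x2 + 91x3 + 54x4 ≤ 233   (ash)
  1.2x1 + 24.7x2 + 0.7x3 + 5.5x4 ≥ 18.1   (phosphorus)
  x1, x2, x3, x4 ≥ 0.
The minimum-cost mix takes nothing from molasses, pea protein — only oat hulls, fish meal. The ash and phosphorus requirements are met with equality.
That vertex is x1 = 2.147, x2 = 0.6285.
Hence cost = 0.11·2.147 + 2.62·0.6285 = £1.8828.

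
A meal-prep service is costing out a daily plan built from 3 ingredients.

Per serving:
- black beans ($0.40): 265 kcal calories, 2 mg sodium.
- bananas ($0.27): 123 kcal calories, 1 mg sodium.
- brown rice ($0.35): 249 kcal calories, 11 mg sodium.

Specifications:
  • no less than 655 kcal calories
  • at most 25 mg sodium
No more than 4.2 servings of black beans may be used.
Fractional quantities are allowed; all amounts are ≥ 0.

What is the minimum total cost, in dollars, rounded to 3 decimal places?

$0.932

Treat it as an LP. Let x1 = servings of black beans, x2 = servings of bananas, x3 = servings of brown rice.
Minimize 0.4x1 + 0.27x2 + 0.35x3 subject to:
  265x1 + 123x2 + 249x3 ≥ 655   (calories)
  2x1 + 1x2 + 11x3 ≤ 25   (sodium)
  x1 ≤ 4.2
  x1, x2, x3 ≥ 0.
The optimal basis is {black beans, brown rice}; bananas drops out. Binding constraints: calories and sodium.
Optimal quantities: black beans = 0.4055 servings, brown rice = 2.199 servings.
Cost = 0.4·0.4055 + 0.35·2.199 = 0.93185.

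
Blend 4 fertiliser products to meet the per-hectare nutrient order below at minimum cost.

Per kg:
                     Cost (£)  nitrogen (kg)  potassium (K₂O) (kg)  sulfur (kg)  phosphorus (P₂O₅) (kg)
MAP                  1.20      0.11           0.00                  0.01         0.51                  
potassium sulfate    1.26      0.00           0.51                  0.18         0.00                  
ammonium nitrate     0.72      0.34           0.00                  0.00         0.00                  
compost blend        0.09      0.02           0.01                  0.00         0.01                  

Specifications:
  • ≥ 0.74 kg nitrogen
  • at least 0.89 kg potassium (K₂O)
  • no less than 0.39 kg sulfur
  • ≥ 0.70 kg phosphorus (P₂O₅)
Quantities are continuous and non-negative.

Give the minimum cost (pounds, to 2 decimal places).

£5.53

Let x1 = kg of MAP, x2 = kg of potassium sulfate, x3 = kg of ammonium nitrate, x4 = kg of compost blend.
Minimise 1.2x1 + 1.26x2 + 0.72x3 + 0.09x4 s.t.:
  0.11x1 + 0.34x3 + 0.02x4 ≥ 0.74   (nitrogen)
  0.51x2 + 0.01x4 ≥ 0.89   (potassium (K₂O))
  0.01x1 + 0.18x2 ≥ 0.39   (sulfur)
  0.51x1 + 0.01x4 ≥ 0.7   (phosphorus (P₂O₅))
  x1, x2, x3, x4 ≥ 0.
The cheapest feasible vertex uses only MAP, potassium sulfate, ammonium nitrate; compost blend is not used. Binding constraints: nitrogen, sulfur, phosphorus (P₂O₅).
That vertex is x1 = 1.373, x2 = 2.09, x3 = 1.732.
Total cost: 1.2·1.373 + 1.26·2.09 + 0.72·1.732 = 5.5280.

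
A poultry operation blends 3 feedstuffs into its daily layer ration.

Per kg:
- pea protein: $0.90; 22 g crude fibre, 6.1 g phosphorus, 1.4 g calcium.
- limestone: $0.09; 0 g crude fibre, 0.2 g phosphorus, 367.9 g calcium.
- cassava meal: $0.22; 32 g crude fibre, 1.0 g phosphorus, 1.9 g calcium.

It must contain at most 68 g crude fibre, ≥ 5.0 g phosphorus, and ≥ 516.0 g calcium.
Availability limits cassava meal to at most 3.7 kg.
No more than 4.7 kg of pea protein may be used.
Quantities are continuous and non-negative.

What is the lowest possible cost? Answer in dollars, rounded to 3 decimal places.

$0.822

Treat it as an LP. Let x1 = kg of pea protein, x2 = kg of limestone, x3 = kg of cassava meal.
Minimize 0.9x1 + 0.09x2 + 0.22x3 subject to:
  22x1 + 32x3 ≤ 68   (crude fibre)
  6.1x1 + 0.2x2 + 1x3 ≥ 5   (phosphorus)
  1.4x1 + 367.9x2 + 1.9x3 ≥ 516   (calcium)
  x3 ≤ 3.7
  x1 ≤ 4.7
  x1, x2, x3 ≥ 0.
At the optimum only pea protein, limestone are positive (cassava meal = 0). Binding constraints: phosphorus and calcium.
That vertex is x1 = 0.7738, x2 = 1.4.
Total cost: 0.9·0.7738 + 0.09·1.4 = 0.82242.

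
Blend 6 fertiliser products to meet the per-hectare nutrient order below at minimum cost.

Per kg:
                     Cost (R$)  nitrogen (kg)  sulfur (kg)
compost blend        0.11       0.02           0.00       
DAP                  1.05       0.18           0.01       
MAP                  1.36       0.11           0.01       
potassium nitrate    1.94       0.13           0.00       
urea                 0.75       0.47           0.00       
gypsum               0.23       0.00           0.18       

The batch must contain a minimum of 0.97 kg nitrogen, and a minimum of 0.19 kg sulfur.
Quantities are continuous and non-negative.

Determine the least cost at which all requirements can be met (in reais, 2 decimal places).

R$1.79

Treat it as an LP. Let x1 = kg of compost blend, x2 = kg of DAP, x3 = kg of MAP, x4 = kg of potassium nitrate, x5 = kg of urea, x6 = kg of gypsum.
Minimize 0.11x1 + 1.05x2 + 1.36x3 + 1.94x4 + 0.75x5 + 0.23x6 with:
  0.02x1 + 0.18x2 + 0.11x3 + 0.13x4 + 0.47x5 ≥ 0.97   (nitrogen)
  0.01x2 + 0.01x3 + 0.18x6 ≥ 0.19   (sulfur)
  x1, x2, x3, x4, x5, x6 ≥ 0.
At the optimum only urea, gypsum are positive (compost blend, DAP, MAP, potassium nitrate = 0). There the nitrogen and sulfur constraints are tight.
Optimal quantities: urea = 2.064 kg, gypsum = 1.056 kg.
Cost = 0.75·2.064 + 0.23·1.056 = 1.7909.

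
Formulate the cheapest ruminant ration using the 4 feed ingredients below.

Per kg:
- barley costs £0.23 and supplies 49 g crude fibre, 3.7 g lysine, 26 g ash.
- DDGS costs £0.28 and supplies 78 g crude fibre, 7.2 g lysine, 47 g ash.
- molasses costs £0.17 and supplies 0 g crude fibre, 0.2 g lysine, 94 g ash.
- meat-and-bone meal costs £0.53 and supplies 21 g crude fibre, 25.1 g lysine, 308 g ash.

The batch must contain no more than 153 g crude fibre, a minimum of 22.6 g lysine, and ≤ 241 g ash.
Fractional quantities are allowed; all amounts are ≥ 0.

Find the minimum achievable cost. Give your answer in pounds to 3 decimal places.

£0.590

This is a linear program. Let x1 = kg of barley, x2 = kg of DDGS, x3 = kg of molasses, x4 = kg of meat-and-bone meal.
Minimise 0.23x1 + 0.28x2 + 0.17x3 + 0.53x4 with:
  49x1 + 78x2 + 21x4 ≤ 153   (crude fibre)
  3.7x1 + 7.2x2 + 0.2x3 + 25.1x4 ≥ 22.6   (lysine)
  26x1 + 47x2 + 94x3 + 308x4 ≤ 241   (ash)
  x1, x2, x3, x4 ≥ 0.
At the optimum only DDGS, meat-and-bone meal are positive (barley, molasses = 0). The lysine and ash requirements are met with equality.
So DDGS = 0.8784 kg, meat-and-bone meal = 0.6484 kg.
Total cost: 0.28·0.8784 + 0.53·0.6484 = 0.58960.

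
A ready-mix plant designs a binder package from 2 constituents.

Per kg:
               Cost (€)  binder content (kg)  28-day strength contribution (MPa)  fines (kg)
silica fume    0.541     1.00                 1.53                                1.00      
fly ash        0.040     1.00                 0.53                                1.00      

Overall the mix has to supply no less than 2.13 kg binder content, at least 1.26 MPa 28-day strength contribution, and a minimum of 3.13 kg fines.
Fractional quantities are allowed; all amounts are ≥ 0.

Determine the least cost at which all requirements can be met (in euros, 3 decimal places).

€0.125

Treat it as an LP. Let x1 = kg of silica fume, x2 = kg of fly ash.
Minimize 0.541x1 + 0.04x2 s.t.:
  1x1 + 1x2 ≥ 2.13   (binder content)
  1.53x1 + 0.53x2 ≥ 1.26   (28-day strength contribution)
  1x1 + 1x2 ≥ 3.13   (fines)
  x1, x2 ≥ 0.
The minimum-cost mix takes nothing from silica fume — only fly ash. There the fines constraint is tight.
That vertex is x2 = 3.13.
Total cost: 0.04·3.13 = 0.12520.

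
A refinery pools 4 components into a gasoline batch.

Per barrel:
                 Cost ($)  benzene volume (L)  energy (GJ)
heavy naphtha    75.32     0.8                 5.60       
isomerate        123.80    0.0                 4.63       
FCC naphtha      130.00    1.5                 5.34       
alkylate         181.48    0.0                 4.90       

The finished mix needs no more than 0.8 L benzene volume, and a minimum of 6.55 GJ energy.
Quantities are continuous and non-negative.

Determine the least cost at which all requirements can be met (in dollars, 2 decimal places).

$100.72

Treat it as an LP. Let x1 = barrels of heavy naphtha, x2 = barrels of isomerate, x3 = barrels of FCC naphtha, x4 = barrels of alkylate.
Minimize 75.32x1 + 123.8x2 + 130x3 + 181.48x4 s.t.:
  0.8x1 + 1.5x3 ≤ 0.8   (benzene volume)
  5.6x1 + 4.63x2 + 5.34x3 + 4.9x4 ≥ 6.55   (energy)
  x1, x2, x3, x4 ≥ 0.
The minimum-cost mix takes nothing from FCC naphtha, alkylate — only heavy naphtha, isomerate. There the benzene volume and energy constraints are tight.
Solving gives x1 = 1, x2 = 0.2052.
Hence cost = 75.32·1 + 123.8·0.2052 = $100.7238.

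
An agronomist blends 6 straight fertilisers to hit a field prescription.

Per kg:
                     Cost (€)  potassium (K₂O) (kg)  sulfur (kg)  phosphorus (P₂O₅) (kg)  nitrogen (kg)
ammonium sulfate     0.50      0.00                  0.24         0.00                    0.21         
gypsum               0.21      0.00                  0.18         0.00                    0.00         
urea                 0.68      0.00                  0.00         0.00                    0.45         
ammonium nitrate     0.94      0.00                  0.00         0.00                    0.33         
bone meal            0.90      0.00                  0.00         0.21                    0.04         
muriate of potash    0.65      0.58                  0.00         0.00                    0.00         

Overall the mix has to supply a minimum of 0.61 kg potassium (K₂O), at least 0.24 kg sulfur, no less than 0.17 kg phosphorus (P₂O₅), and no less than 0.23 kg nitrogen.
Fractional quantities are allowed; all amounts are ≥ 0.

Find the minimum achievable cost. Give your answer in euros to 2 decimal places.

€1.90

Treat it as an LP. Let x1 = kg of ammonium sulfate, x2 = kg of gypsum, x3 = kg of urea, x4 = kg of ammonium nitrate, x5 = kg of bone meal, x6 = kg of muriate of potash.
min 0.5x1 + 0.21x2 + 0.68x3 + 0.94x4 + 0.9x5 + 0.65x6 with:
  0.58x6 ≥ 0.61   (potassium (K₂O))
  0.24x1 + 0.18x2 ≥ 0.24   (sulfur)
  0.21x5 ≥ 0.17   (phosphorus (P₂O₅))
  0.21x1 + 0.45x3 + 0.33x4 + 0.04x5 ≥ 0.23   (nitrogen)
  x1, x2, x3, x4, x5, x6 ≥ 0.
The minimum-cost mix takes nothing from urea, ammonium nitrate — only ammonium sulfate, gypsum, bone meal, muriate of potash. There the potassium (K₂O), sulfur, phosphorus (P₂O₅), nitrogen constraints are tight.
Solving gives x1 = 0.941, x2 = 0.07861, x5 = 0.8095, x6 = 1.052.
Objective = 0.5·0.941 + 0.21·0.07861 + 0.9·0.8095 + 0.65·1.052 = 1.8994.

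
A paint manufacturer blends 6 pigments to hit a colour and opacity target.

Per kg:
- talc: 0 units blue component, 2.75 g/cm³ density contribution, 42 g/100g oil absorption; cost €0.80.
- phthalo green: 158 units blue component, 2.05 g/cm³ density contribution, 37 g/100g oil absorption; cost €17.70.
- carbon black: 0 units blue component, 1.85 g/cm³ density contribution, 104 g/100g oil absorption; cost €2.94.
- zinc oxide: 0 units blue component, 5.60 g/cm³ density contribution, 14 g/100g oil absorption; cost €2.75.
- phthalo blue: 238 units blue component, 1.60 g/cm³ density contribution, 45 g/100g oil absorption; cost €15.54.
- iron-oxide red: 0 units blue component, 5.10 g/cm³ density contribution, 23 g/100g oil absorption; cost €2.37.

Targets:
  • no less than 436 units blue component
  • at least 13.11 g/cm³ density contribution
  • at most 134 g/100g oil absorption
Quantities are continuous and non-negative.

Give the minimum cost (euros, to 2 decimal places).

€33.06

Let x1 = kg of talc, x2 = kg of phthalo green, x3 = kg of carbon black, x4 = kg of zinc oxide, x5 = kg of phthalo blue, x6 = kg of iron-oxide red.
min 0.8x1 + 17.7x2 + 2.94x3 + 2.75x4 + 15.54x5 + 2.37x6 subject to:
  158x2 + 238x5 ≥ 436   (blue component)
  2.75x1 + 2.05x2 + 1.85x3 + 5.6x4 + 1.6x5 + 5.1x6 ≥ 13.11   (density contribution)
  42x1 + 37x2 + 104x3 + 14x4 + 45x5 + 23x6 ≤ 134   (oil absorption)
  x1, x2, x3, x4, x5, x6 ≥ 0.
The minimum-cost mix takes nothing from phthalo green, carbon black, iron-oxide red — only talc, zinc oxide, phthalo blue. There the blue component, density contribution, oil absorption constraints are tight.
So talc = 0.7435 kg, zinc oxide = 1.453 kg, phthalo blue = 1.832 kg.
Objective = 0.8·0.7435 + 2.75·1.453 + 15.54·1.832 = 33.0598.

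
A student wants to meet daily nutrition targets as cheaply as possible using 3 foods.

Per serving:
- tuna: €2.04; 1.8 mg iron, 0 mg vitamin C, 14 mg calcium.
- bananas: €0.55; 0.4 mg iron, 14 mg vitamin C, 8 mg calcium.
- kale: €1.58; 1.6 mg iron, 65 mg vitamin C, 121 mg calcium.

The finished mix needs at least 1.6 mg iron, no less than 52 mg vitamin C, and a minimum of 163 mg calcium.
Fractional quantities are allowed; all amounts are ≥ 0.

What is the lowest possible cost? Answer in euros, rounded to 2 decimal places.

Set it up as a linear program. Let x1 = servings of tuna, x2 = servings of bananas, x3 = servings of kale.
Minimise 2.04x1 + 0.55x2 + 1.58x3 s.t.:
  1.8x1 + 0.4x2 + 1.6x3 ≥ 1.6   (iron)
  14x2 + 65x3 ≥ 52   (vitamin C)
  14x1 + 8x2 + 121x3 ≥ 163   (calcium)
  x1, x2, x3 ≥ 0.
At the optimum only kale is positive (tuna, bananas = 0). There the calcium constraint is tight.
Solving gives x3 = 1.347.
Cost = 1.58·1.347 = 2.1283.

€2.13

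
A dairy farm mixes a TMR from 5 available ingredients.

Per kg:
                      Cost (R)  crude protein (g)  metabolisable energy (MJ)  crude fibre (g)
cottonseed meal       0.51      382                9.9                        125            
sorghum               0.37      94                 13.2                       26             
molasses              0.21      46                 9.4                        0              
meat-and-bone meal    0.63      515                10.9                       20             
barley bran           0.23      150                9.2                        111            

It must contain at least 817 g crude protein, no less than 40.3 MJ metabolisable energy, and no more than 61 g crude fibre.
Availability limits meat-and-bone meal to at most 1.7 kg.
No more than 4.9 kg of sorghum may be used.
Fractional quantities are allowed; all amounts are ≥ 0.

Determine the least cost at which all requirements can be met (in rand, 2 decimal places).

This is a linear program. Let x1 = kg of cottonseed meal, x2 = kg of sorghum, x3 = kg of molasses, x4 = kg of meat-and-bone meal, x5 = kg of barley bran.
Minimise 0.51x1 + 0.37x2 + 0.21x3 + 0.63x4 + 0.23x5 with:
  382x1 + 94x2 + 46x3 + 515x4 + 150x5 ≥ 817   (crude protein)
  9.9x1 + 13.2x2 + 9.4x3 + 10.9x4 + 9.2x5 ≥ 40.3   (metabolisable energy)
  125x1 + 26x2 + 20x4 + 111x5 ≤ 61   (crude fibre)
  x4 ≤ 1.7
  x2 ≤ 4.9
  x1, x2, x3, x4, x5 ≥ 0.
At the optimum only molasses, meat-and-bone meal, barley bran are positive (cottonseed meal, sorghum = 0). The crude protein, metabolisable energy, crude fibre requirements are met with equality.
Solving gives x3 = 2.501, x4 = 1.27, x5 = 0.3208.
Cost = 0.21·2.501 + 0.63·1.27 + 0.23·0.3208 = 1.3991.

R1.40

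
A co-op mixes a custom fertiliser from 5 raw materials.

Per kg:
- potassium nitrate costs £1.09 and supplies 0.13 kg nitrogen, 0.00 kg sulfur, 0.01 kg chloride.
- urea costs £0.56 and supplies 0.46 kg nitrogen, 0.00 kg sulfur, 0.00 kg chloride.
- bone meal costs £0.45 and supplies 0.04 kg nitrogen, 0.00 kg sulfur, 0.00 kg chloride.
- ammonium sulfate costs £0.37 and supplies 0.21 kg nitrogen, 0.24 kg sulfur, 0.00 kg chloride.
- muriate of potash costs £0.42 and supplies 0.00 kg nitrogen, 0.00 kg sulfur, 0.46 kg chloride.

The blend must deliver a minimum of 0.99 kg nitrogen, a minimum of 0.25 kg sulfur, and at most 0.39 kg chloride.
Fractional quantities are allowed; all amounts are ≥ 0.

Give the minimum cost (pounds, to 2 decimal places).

Let x1 = kg of potassium nitrate, x2 = kg of urea, x3 = kg of bone meal, x4 = kg of ammonium sulfate, x5 = kg of muriate of potash.
Minimise 1.09x1 + 0.56x2 + 0.45x3 + 0.37x4 + 0.42x5 with:
  0.13x1 + 0.46x2 + 0.04x3 + 0.21x4 ≥ 0.99   (nitrogen)
  0.24x4 ≥ 0.25   (sulfur)
  0.01x1 + 0.46x5 ≤ 0.39   (chloride)
  x1, x2, x3, x4, x5 ≥ 0.
The minimum-cost mix takes nothing from potassium nitrate, bone meal, muriate of potash — only urea, ammonium sulfate. The nitrogen and sulfur requirements are met with equality.
So urea = 1.677 kg, ammonium sulfate = 1.042 kg.
Cost = 0.56·1.677 + 0.37·1.042 = 1.3247.

£1.32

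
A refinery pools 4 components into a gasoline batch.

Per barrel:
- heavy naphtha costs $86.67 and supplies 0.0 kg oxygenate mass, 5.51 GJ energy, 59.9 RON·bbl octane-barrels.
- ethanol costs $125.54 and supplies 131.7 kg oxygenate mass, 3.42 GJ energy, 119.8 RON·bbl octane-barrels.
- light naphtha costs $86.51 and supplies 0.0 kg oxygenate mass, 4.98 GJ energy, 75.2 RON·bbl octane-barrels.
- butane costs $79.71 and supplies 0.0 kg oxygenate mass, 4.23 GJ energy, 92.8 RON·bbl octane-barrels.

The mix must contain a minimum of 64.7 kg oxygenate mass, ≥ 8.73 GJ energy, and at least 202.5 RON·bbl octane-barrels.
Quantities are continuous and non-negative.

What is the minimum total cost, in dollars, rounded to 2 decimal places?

$191.42

Treat it as an LP. Let x1 = barrels of heavy naphtha, x2 = barrels of ethanol, x3 = barrels of light naphtha, x4 = barrels of butane.
Minimize 86.67x1 + 125.54x2 + 86.51x3 + 79.71x4 s.t.:
  131.7x2 ≥ 64.7   (oxygenate mass)
  5.51x1 + 3.42x2 + 4.98x3 + 4.23x4 ≥ 8.73   (energy)
  59.9x1 + 119.8x2 + 75.2x3 + 92.8x4 ≥ 202.5   (octane-barrels)
  x1, x2, x3, x4 ≥ 0.
The minimum-cost mix takes nothing from light naphtha — only heavy naphtha, ethanol, butane. The oxygenate mass, energy, octane-barrels requirements are met with equality.
Optimal quantities: heavy naphtha = 0.18067 barrels, ethanol = 0.49127 barrels, butane = 1.4313 barrels.
Hence cost = 86.67·0.18067 + 125.54·0.49127 + 79.71·1.4313 = $191.4216.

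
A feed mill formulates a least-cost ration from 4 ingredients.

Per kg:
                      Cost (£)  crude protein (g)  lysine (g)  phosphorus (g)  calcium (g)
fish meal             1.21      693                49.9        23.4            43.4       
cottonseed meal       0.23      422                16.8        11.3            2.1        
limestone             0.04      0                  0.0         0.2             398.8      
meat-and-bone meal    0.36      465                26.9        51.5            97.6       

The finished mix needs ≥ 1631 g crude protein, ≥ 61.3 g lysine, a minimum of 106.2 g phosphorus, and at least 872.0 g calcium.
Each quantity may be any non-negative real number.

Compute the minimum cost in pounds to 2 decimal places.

Let x1 = kg of fish meal, x2 = kg of cottonseed meal, x3 = kg of limestone, x4 = kg of meat-and-bone meal.
Minimise 1.21x1 + 0.23x2 + 0.04x3 + 0.36x4 subject to:
  693x1 + 422x2 + 465x4 ≥ 1631   (crude protein)
  49.9x1 + 16.8x2 + 26.9x4 ≥ 61.3   (lysine)
  23.4x1 + 11.3x2 + 0.2x3 + 51.5x4 ≥ 106.2   (phosphorus)
  43.4x1 + 2.1x2 + 398.8x3 + 97.6x4 ≥ 872   (calcium)
  x1, x2, x3, x4 ≥ 0.
The minimum-cost mix takes nothing from fish meal — only cottonseed meal, limestone, meat-and-bone meal. The crude protein, phosphorus, calcium requirements are met with equality.
Solving gives x2 = 2.111, x3 = 1.786, x4 = 1.592.
Hence cost = 0.23·2.111 + 0.04·1.786 + 0.36·1.592 = £1.1301.

£1.13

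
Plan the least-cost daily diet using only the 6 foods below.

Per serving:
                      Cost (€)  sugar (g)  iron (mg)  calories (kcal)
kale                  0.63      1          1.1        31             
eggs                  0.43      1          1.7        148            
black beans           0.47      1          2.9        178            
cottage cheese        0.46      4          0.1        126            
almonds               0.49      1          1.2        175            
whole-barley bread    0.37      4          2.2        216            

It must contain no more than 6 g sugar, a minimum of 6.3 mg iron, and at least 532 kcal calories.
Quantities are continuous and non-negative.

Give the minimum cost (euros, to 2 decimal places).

€1.19

Let x1 = servings of kale, x2 = servings of eggs, x3 = servings of black beans, x4 = servings of cottage cheese, x5 = servings of almonds, x6 = servings of whole-barley bread.
Minimize 0.63x1 + 0.43x2 + 0.47x3 + 0.46x4 + 0.49x5 + 0.37x6 s.t.:
  1x1 + 1x2 + 1x3 + 4x4 + 1x5 + 4x6 ≤ 6   (sugar)
  1.1x1 + 1.7x2 + 2.9x3 + 0.1x4 + 1.2x5 + 2.2x6 ≥ 6.3   (iron)
  31x1 + 148x2 + 178x3 + 126x4 + 175x5 + 216x6 ≥ 532   (calories)
  x1, x2, x3, x4, x5, x6 ≥ 0.
The optimal basis is {black beans, whole-barley bread}; kale, eggs, cottage cheese, almonds drop out. Binding constraints: sugar and calories.
That vertex is x3 = 1.677, x6 = 1.081.
Objective = 0.47·1.677 + 0.37·1.081 = 1.1882.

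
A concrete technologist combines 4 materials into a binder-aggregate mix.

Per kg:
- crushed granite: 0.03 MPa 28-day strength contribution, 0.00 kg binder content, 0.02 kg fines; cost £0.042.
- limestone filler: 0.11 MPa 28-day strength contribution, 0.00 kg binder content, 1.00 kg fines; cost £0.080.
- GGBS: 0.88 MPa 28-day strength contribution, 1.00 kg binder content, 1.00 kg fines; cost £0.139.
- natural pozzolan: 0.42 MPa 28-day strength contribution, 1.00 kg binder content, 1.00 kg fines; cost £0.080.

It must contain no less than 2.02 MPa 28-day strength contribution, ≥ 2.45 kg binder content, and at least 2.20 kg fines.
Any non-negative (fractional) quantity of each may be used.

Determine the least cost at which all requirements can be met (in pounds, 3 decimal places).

This is a linear program. Let x1 = kg of crushed granite, x2 = kg of limestone filler, x3 = kg of GGBS, x4 = kg of natural pozzolan.
Minimise 0.042x1 + 0.08x2 + 0.139x3 + 0.08x4 s.t.:
  0.03x1 + 0.11x2 + 0.88x3 + 0.42x4 ≥ 2.02   (28-day strength contribution)
  1x3 + 1x4 ≥ 2.45   (binder content)
  0.02x1 + 1x2 + 1x3 + 1x4 ≥ 2.2   (fines)
  x1, x2, x3, x4 ≥ 0.
The minimum-cost mix takes nothing from crushed granite, limestone filler — only GGBS, natural pozzolan. The 28-day strength contribution and binder content requirements are met with equality.
Optimal quantities: GGBS = 2.154 kg, natural pozzolan = 0.2957 kg.
Cost = 0.139·2.154 + 0.08·0.2957 = 0.32306.

£0.323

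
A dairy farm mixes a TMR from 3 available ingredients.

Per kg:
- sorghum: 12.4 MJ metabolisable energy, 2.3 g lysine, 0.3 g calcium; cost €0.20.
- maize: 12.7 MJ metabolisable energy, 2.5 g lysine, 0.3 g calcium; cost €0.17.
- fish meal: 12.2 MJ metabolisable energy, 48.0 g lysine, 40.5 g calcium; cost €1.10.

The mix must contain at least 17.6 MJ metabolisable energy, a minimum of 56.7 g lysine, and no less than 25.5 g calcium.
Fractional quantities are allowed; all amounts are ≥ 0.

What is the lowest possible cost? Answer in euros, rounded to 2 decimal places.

€1.33

Let x1 = kg of sorghum, x2 = kg of maize, x3 = kg of fish meal.
Minimise 0.2x1 + 0.17x2 + 1.1x3 with:
  12.4x1 + 12.7x2 + 12.2x3 ≥ 17.6   (metabolisable energy)
  2.3x1 + 2.5x2 + 48x3 ≥ 56.7   (lysine)
  0.3x1 + 0.3x2 + 40.5x3 ≥ 25.5   (calcium)
  x1, x2, x3 ≥ 0.
The optimal basis is {maize, fish meal}; sorghum drops out. There the metabolisable energy and lysine constraints are tight.
Solving gives x2 = 0.2643, x3 = 1.167.
Objective = 0.17·0.2643 + 1.1·1.167 = 1.3286.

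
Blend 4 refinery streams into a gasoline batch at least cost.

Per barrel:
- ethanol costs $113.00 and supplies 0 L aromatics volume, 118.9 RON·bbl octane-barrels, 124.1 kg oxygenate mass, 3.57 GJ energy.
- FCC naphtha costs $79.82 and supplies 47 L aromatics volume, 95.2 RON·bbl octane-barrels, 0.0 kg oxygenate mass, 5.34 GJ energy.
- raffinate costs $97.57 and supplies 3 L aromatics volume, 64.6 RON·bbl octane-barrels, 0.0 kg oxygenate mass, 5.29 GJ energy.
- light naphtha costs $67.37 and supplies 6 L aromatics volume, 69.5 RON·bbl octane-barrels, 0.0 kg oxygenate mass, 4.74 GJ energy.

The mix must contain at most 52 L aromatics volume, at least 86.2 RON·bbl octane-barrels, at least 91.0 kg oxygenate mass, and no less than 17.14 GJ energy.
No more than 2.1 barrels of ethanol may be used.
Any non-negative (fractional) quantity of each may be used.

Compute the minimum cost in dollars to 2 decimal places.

This is a linear program. Let x1 = barrels of ethanol, x2 = barrels of FCC naphtha, x3 = barrels of raffinate, x4 = barrels of light naphtha.
min 113x1 + 79.82x2 + 97.57x3 + 67.37x4 subject to:
  47x2 + 3x3 + 6x4 ≤ 52   (aromatics volume)
  118.9x1 + 95.2x2 + 64.6x3 + 69.5x4 ≥ 86.2   (octane-barrels)
  124.1x1 ≥ 91   (oxygenate mass)
  3.57x1 + 5.34x2 + 5.29x3 + 4.74x4 ≥ 17.14   (energy)
  x1 ≤ 2.1
  x1, x2, x3, x4 ≥ 0.
The cheapest feasible vertex uses only ethanol, light naphtha; FCC naphtha, raffinate are not used. Binding constraints: oxygenate mass and energy.
That vertex is x1 = 0.73328, x4 = 3.0638.
Cost = 113·0.73328 + 67.37·3.0638 = 289.2688.

$289.27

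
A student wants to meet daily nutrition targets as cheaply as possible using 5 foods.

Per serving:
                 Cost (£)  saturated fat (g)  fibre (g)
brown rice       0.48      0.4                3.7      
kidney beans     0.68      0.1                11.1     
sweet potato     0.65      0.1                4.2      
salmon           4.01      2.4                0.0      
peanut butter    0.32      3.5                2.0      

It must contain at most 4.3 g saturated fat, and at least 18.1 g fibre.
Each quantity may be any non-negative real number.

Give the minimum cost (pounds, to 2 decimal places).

£1.11

Treat it as an LP. Let x1 = servings of brown rice, x2 = servings of kidney beans, x3 = servings of sweet potato, x4 = servings of salmon, x5 = servings of peanut butter.
Minimise 0.48x1 + 0.68x2 + 0.65x3 + 4.01x4 + 0.32x5 subject to:
  0.4x1 + 0.1x2 + 0.1x3 + 2.4x4 + 3.5x5 ≤ 4.3   (saturated fat)
  3.7x1 + 11.1x2 + 4.2x3 + 2x5 ≥ 18.1   (fibre)
  x1, x2, x3, x4, x5 ≥ 0.
The optimal basis is {kidney beans}; brown rice, sweet potato, salmon, peanut butter drop out. Binding constraint: fibre.
Solving gives x2 = 1.631.
Total cost: 0.68·1.631 = 1.1091.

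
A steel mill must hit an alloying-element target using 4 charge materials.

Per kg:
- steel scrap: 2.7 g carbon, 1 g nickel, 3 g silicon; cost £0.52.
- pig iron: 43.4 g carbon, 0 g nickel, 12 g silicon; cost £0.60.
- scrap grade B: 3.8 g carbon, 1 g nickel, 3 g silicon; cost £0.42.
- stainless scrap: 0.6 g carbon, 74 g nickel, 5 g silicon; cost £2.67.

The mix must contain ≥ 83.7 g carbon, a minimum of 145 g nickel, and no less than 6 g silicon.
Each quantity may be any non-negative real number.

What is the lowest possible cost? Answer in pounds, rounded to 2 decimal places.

£6.37

This is a linear program. Let x1 = kg of steel scrap, x2 = kg of pig iron, x3 = kg of scrap grade B, x4 = kg of stainless scrap.
Minimize 0.52x1 + 0.6x2 + 0.42x3 + 2.67x4 with:
  2.7x1 + 43.4x2 + 3.8x3 + 0.6x4 ≥ 83.7   (carbon)
  1x1 + 1x3 + 74x4 ≥ 145   (nickel)
  3x1 + 12x2 + 3x3 + 5x4 ≥ 6   (silicon)
  x1, x2, x3, x4 ≥ 0.
The minimum-cost mix takes nothing from steel scrap, scrap grade B — only pig iron, stainless scrap. The carbon and nickel requirements are met with equality.
Solving gives x2 = 1.901, x4 = 1.959.
Total cost: 0.6·1.901 + 2.67·1.959 = 6.3711.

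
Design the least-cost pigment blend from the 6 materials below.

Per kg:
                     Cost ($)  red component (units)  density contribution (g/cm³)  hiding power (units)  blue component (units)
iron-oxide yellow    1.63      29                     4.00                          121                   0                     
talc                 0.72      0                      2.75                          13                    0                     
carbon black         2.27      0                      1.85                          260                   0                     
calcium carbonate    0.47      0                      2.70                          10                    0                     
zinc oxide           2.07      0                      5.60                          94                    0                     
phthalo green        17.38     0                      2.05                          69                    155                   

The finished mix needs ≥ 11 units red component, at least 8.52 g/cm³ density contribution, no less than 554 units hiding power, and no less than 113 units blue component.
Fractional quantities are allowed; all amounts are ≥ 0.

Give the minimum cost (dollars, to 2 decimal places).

This is a linear program. Let x1 = kg of iron-oxide yellow, x2 = kg of talc, x3 = kg of carbon black, x4 = kg of calcium carbonate, x5 = kg of zinc oxide, x6 = kg of phthalo green.
min 1.63x1 + 0.72x2 + 2.27x3 + 0.47x4 + 2.07x5 + 17.38x6 s.t.:
  29x1 ≥ 11   (red component)
  4x1 + 2.75x2 + 1.85x3 + 2.7x4 + 5.6x5 + 2.05x6 ≥ 8.52   (density contribution)
  121x1 + 13x2 + 260x3 + 10x4 + 94x5 + 69x6 ≥ 554   (hiding power)
  155x6 ≥ 113   (blue component)
  x1, x2, x3, x4, x5, x6 ≥ 0.
The minimum-cost mix takes nothing from talc, zinc oxide — only iron-oxide yellow, carbon black, calcium carbonate, phthalo green. There the red component, density contribution, hiding power, blue component constraints are tight.
Solving gives x1 = 0.3793, x3 = 1.728, x4 = 0.8562, x6 = 0.729.
Objective = 1.63·0.3793 + 2.27·1.728 + 0.47·0.8562 + 17.38·0.729 = 17.6133.

$17.61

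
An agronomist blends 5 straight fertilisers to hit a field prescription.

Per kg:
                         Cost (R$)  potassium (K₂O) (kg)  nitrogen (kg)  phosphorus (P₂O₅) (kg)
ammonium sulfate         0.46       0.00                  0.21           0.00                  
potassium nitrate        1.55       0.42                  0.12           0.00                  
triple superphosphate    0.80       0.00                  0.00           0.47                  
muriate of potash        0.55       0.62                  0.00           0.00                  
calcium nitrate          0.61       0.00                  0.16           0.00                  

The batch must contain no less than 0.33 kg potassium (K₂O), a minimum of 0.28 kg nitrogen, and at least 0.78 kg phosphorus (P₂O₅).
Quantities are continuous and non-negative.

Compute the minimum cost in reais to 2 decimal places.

R$2.23

Let x1 = kg of ammonium sulfate, x2 = kg of potassium nitrate, x3 = kg of triple superphosphate, x4 = kg of muriate of potash, x5 = kg of calcium nitrate.
min 0.46x1 + 1.55x2 + 0.8x3 + 0.55x4 + 0.61x5 s.t.:
  0.42x2 + 0.62x4 ≥ 0.33   (potassium (K₂O))
  0.21x1 + 0.12x2 + 0.16x5 ≥ 0.28   (nitrogen)
  0.47x3 ≥ 0.78   (phosphorus (P₂O₅))
  x1, x2, x3, x4, x5 ≥ 0.
At the optimum only ammonium sulfate, triple superphosphate, muriate of potash are positive (potassium nitrate, calcium nitrate = 0). There the potassium (K₂O), nitrogen, phosphorus (P₂O₅) constraints are tight.
That vertex is x1 = 1.333, x3 = 1.66, x4 = 0.5323.
Total cost: 0.46·1.333 + 0.8·1.66 + 0.55·0.5323 = 2.2339.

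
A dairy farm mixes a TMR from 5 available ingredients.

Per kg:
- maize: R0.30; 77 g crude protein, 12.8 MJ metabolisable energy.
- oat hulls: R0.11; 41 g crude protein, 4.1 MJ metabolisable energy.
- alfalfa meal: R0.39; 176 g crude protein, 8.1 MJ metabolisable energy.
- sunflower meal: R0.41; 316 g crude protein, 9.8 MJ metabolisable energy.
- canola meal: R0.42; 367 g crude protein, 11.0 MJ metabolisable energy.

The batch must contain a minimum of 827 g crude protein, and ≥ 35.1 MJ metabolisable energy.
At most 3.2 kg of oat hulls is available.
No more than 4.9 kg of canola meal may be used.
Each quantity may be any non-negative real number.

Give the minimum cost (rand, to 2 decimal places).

R1.15

Set it up as a linear program. Let x1 = kg of maize, x2 = kg of oat hulls, x3 = kg of alfalfa meal, x4 = kg of sunflower meal, x5 = kg of canola meal.
Minimize 0.3x1 + 0.11x2 + 0.39x3 + 0.41x4 + 0.42x5 s.t.:
  77x1 + 41x2 + 176x3 + 316x4 + 367x5 ≥ 827   (crude protein)
  12.8x1 + 4.1x2 + 8.1x3 + 9.8x4 + 11x5 ≥ 35.1   (metabolisable energy)
  x2 ≤ 3.2
  x5 ≤ 4.9
  x1, x2, x3, x4, x5 ≥ 0.
The optimal basis is {maize, canola meal}; oat hulls, alfalfa meal, sunflower meal drop out. The crude protein and metabolisable energy requirements are met with equality.
Solving gives x1 = 0.9829, x5 = 2.047.
Cost = 0.3·0.9829 + 0.42·2.047 = 1.1546.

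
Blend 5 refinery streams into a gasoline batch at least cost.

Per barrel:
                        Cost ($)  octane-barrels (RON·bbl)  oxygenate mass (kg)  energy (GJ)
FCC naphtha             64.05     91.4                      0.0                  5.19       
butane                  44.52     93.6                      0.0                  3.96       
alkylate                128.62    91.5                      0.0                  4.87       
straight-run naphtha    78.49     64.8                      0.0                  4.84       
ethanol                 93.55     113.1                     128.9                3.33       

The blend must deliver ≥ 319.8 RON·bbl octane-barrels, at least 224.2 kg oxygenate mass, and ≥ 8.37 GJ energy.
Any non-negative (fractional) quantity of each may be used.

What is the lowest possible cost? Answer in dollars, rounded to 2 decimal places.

$221.26

Set it up as a linear program. Let x1 = barrels of FCC naphtha, x2 = barrels of butane, x3 = barrels of alkylate, x4 = barrels of straight-run naphtha, x5 = barrels of ethanol.
min 64.05x1 + 44.52x2 + 128.62x3 + 78.49x4 + 93.55x5 s.t.:
  91.4x1 + 93.6x2 + 91.5x3 + 64.8x4 + 113.1x5 ≥ 319.8   (octane-barrels)
  128.9x5 ≥ 224.2   (oxygenate mass)
  5.19x1 + 3.96x2 + 4.87x3 + 4.84x4 + 3.33x5 ≥ 8.37   (energy)
  x1, x2, x3, x4, x5 ≥ 0.
The minimum-cost mix takes nothing from FCC naphtha, alkylate, straight-run naphtha — only butane, ethanol. Binding constraints: octane-barrels and oxygenate mass.
So butane = 1.315 barrels, ethanol = 1.7393 barrels.
Objective = 44.52·1.315 + 93.55·1.7393 = 221.2553.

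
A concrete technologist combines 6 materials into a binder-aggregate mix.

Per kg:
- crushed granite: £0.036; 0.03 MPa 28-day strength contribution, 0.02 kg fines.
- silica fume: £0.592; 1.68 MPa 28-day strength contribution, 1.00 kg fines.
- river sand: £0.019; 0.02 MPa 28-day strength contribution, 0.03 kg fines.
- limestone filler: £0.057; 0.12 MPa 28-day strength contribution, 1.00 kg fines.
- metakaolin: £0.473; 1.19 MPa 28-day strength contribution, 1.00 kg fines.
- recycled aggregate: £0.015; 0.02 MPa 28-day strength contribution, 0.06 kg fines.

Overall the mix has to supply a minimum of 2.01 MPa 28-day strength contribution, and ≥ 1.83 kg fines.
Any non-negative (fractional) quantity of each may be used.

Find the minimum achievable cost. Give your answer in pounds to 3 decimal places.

Let x1 = kg of crushed granite, x2 = kg of silica fume, x3 = kg of river sand, x4 = kg of limestone filler, x5 = kg of metakaolin, x6 = kg of recycled aggregate.
Minimise 0.036x1 + 0.592x2 + 0.019x3 + 0.057x4 + 0.473x5 + 0.015x6 s.t.:
  0.03x1 + 1.68x2 + 0.02x3 + 0.12x4 + 1.19x5 + 0.02x6 ≥ 2.01   (28-day strength contribution)
  0.02x1 + 1x2 + 0.03x3 + 1x4 + 1x5 + 0.06x6 ≥ 1.83   (fines)
  x1, x2, x3, x4, x5, x6 ≥ 0.
The minimum-cost mix takes nothing from crushed granite, river sand, metakaolin, recycled aggregate — only silica fume, limestone filler. Binding constraints: 28-day strength contribution and fines.
Optimal quantities: silica fume = 1.1477 kg, limestone filler = 0.68231 kg.
Total cost: 0.592·1.1477 + 0.057·0.68231 = 0.71833.

£0.718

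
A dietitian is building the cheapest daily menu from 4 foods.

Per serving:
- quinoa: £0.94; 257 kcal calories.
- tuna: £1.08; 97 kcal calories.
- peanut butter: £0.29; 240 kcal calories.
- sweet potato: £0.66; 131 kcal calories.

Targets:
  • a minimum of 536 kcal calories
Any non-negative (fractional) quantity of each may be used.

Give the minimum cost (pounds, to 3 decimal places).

£0.648

This is a linear program. Let x1 = servings of quinoa, x2 = servings of tuna, x3 = servings of peanut butter, x4 = servings of sweet potato.
Minimize 0.94x1 + 1.08x2 + 0.29x3 + 0.66x4 with:
  257x1 + 97x2 + 240x3 + 131x4 ≥ 536   (calories)
  x1, x2, x3, x4 ≥ 0.
The optimal basis is {peanut butter}; quinoa, tuna, sweet potato drop out. The calories requirement is met with equality.
Solving gives x3 = 2.233.
Hence cost = 0.29·2.233 = £0.64757.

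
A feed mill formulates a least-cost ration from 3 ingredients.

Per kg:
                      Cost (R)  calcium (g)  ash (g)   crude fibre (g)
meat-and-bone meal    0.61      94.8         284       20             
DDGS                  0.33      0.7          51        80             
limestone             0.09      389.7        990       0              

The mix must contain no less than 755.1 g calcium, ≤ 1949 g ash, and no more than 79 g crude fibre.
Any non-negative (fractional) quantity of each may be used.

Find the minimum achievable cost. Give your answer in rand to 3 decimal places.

R0.174

This is a linear program. Let x1 = kg of meat-and-bone meal, x2 = kg of DDGS, x3 = kg of limestone.
Minimise 0.61x1 + 0.33x2 + 0.09x3 subject to:
  94.8x1 + 0.7x2 + 389.7x3 ≥ 755.1   (calcium)
  284x1 + 51x2 + 990x3 ≤ 1949   (ash)
  20x1 + 80x2 ≤ 79   (crude fibre)
  x1, x2, x3 ≥ 0.
The optimal basis is {limestone}; meat-and-bone meal, DDGS drop out. There the calcium constraint is tight.
So limestone = 1.938 kg.
Objective = 0.09·1.938 = 0.17442.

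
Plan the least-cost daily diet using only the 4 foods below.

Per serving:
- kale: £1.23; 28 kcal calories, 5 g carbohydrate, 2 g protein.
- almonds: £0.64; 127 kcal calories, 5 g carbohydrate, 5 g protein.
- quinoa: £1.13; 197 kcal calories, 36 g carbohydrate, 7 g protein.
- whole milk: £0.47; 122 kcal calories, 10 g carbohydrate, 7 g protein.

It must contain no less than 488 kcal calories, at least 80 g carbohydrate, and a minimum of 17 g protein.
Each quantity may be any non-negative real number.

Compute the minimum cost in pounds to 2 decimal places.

Let x1 = servings of kale, x2 = servings of almonds, x3 = servings of quinoa, x4 = servings of whole milk.
min 1.23x1 + 0.64x2 + 1.13x3 + 0.47x4 s.t.:
  28x1 + 127x2 + 197x3 + 122x4 ≥ 488   (calories)
  5x1 + 5x2 + 36x3 + 10x4 ≥ 80   (carbohydrate)
  2x1 + 5x2 + 7x3 + 7x4 ≥ 17   (protein)
  x1, x2, x3, x4 ≥ 0.
The minimum-cost mix takes nothing from kale, almonds — only quinoa, whole milk. Binding constraints: calories and carbohydrate.
So quinoa = 2.015 servings, whole milk = 0.7465 servings.
Objective = 1.13·2.015 + 0.47·0.7465 = 2.6278.

£2.63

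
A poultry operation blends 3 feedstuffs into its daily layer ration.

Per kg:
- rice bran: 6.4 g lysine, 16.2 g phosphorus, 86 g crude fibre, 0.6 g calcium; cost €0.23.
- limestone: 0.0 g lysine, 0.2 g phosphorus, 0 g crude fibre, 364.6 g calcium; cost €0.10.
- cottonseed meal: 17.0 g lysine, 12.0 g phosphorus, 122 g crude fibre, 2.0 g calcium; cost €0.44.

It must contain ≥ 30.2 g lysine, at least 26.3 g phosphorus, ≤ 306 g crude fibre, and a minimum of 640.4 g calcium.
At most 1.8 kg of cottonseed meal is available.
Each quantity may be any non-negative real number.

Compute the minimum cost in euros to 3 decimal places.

€0.982

Let x1 = kg of rice bran, x2 = kg of limestone, x3 = kg of cottonseed meal.
Minimise 0.23x1 + 0.1x2 + 0.44x3 subject to:
  6.4x1 + 17x3 ≥ 30.2   (lysine)
  16.2x1 + 0.2x2 + 12x3 ≥ 26.3   (phosphorus)
  86x1 + 122x3 ≤ 306   (crude fibre)
  0.6x1 + 364.6x2 + 2x3 ≥ 640.4   (calcium)
  x3 ≤ 1.8
  x1, x2, x3 ≥ 0.
All 3 inputs are positive at the optimum. Binding constraints: lysine, phosphorus, calcium.
Optimal quantities: rice bran = 0.3966 kg, limestone = 1.747 kg, cottonseed meal = 1.627 kg.
Objective = 0.23·0.3966 + 0.1·1.747 + 0.44·1.627 = 0.98180.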